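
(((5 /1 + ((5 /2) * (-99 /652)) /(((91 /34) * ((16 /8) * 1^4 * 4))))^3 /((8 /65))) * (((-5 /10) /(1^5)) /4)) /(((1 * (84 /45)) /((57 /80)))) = -11307983758442972004375 /235858515532137365504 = -47.94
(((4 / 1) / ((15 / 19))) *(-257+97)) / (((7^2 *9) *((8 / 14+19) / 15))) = -12160 / 8631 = -1.41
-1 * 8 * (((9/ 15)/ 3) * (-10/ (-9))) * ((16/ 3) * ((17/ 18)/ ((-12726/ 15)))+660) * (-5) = 3023670400/ 515403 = 5866.61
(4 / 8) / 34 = 1 / 68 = 0.01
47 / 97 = 0.48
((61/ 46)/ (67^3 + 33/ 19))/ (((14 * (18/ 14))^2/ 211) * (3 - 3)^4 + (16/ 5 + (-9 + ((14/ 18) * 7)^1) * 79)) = -0.00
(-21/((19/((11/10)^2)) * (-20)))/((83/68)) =43197/788500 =0.05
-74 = -74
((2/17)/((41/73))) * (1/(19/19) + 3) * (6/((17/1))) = 3504/11849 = 0.30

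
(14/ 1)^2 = 196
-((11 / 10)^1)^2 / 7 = -121 / 700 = -0.17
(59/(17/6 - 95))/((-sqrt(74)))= 0.07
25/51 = 0.49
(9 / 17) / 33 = 3 / 187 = 0.02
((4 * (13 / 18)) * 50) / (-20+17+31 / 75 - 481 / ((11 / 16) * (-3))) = 178750 / 285399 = 0.63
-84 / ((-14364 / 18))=2 / 19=0.11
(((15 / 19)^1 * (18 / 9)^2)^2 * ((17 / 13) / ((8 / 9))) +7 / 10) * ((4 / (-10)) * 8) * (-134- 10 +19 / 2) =776173676 / 117325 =6615.59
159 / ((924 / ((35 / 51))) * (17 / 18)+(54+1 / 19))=5035 / 41979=0.12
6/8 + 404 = 1619/4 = 404.75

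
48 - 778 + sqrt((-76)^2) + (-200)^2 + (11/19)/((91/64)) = 68029938/1729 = 39346.41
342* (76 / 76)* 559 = 191178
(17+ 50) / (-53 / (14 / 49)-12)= -134 / 395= -0.34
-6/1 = -6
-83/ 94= -0.88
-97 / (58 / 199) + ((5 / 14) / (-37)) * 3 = -2499956 / 7511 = -332.84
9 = 9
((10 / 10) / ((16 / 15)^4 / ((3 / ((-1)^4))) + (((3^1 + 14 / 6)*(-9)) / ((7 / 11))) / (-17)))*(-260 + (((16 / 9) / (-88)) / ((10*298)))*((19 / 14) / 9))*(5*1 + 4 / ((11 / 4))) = -2187277551049875 / 6345399146944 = -344.70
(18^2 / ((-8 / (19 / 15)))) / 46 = -513 / 460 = -1.12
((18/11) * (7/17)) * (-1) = -126/187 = -0.67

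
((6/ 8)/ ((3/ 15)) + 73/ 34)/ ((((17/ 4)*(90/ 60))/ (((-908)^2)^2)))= 545152191611392/ 867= 628779921120.41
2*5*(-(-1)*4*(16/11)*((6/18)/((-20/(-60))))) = 640/11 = 58.18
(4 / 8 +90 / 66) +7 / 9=523 / 198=2.64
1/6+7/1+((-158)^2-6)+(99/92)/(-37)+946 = 264604537/10212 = 25911.14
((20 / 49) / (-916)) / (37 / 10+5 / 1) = -50 / 976227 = -0.00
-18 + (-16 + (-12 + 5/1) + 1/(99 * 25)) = -101474/2475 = -41.00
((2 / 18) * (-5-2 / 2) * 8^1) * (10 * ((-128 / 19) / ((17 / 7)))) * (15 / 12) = 179200 / 969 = 184.93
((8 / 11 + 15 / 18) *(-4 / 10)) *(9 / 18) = -103 / 330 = -0.31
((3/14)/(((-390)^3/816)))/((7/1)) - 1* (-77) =3108480358/40369875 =77.00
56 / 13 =4.31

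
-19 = -19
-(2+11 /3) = -5.67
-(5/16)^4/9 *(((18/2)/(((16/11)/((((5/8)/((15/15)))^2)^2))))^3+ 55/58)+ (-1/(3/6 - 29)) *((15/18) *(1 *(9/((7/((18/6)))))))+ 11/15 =2702942619064651564634921/3201709135153398326231040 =0.84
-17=-17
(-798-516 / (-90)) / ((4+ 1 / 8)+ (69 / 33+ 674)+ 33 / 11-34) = -1.22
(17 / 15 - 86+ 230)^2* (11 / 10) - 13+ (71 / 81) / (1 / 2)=468965821 / 20250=23158.81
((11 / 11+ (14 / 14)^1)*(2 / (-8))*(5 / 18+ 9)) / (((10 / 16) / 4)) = -1336 / 45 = -29.69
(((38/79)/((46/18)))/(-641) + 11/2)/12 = 12810983/27952728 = 0.46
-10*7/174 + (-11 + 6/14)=-6683/609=-10.97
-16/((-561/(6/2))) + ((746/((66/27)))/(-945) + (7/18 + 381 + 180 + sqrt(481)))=sqrt(481) + 66109259/117810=583.08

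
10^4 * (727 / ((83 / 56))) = 407120000 / 83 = 4905060.24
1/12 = 0.08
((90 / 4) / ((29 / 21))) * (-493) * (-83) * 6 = 4000185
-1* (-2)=2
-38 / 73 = -0.52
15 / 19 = 0.79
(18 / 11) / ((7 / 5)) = 90 / 77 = 1.17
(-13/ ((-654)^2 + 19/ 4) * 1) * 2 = -0.00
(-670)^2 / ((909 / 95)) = 42645500 / 909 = 46914.74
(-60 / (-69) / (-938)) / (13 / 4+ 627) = -0.00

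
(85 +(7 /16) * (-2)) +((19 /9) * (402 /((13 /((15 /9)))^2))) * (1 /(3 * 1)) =9721897 /109512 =88.77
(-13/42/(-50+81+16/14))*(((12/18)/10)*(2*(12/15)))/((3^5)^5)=-52/42893985853051875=-0.00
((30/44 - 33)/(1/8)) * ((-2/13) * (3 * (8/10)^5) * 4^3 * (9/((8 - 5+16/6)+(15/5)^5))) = 90.57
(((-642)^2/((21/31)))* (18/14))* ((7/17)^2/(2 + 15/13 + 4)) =5358132/289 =18540.25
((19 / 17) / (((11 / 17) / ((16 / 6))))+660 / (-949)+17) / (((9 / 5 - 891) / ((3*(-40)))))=65485700 / 23205897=2.82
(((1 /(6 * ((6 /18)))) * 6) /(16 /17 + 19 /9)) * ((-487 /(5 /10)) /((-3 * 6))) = 24837 /467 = 53.18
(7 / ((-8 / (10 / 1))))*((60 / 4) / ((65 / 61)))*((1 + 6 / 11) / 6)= -36295 / 1144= -31.73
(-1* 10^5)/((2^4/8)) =-50000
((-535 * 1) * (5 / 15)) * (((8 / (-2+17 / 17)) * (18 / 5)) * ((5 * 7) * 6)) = 1078560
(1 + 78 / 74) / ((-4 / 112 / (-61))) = 129808 / 37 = 3508.32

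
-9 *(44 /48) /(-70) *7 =33 /40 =0.82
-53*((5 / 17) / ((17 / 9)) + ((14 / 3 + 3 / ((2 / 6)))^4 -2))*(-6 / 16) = 10819973267 / 15606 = 693321.37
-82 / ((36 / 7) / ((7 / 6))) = -2009 / 108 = -18.60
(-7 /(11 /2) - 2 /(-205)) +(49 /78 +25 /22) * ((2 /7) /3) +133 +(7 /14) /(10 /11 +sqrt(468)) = 363 * sqrt(13) /56528 +13770585183829 /104398454160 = 131.93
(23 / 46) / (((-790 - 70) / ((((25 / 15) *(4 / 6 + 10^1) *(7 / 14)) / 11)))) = -2 / 4257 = -0.00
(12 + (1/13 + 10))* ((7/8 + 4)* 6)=2583/4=645.75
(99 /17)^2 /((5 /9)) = 88209 /1445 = 61.04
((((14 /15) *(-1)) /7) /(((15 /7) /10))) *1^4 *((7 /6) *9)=-98 /15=-6.53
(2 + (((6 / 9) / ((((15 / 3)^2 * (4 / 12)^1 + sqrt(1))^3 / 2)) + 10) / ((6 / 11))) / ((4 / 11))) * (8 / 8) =52.42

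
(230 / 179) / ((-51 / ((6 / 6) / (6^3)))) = -115 / 985932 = -0.00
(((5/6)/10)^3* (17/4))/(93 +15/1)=0.00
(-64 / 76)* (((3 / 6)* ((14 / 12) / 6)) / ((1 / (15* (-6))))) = 140 / 19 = 7.37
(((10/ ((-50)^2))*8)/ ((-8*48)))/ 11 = -1/ 132000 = -0.00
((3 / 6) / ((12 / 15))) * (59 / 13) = 295 / 104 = 2.84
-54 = -54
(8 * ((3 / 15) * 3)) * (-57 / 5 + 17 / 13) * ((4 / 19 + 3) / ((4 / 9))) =-2160864 / 6175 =-349.94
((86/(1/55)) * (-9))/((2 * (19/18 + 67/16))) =-613008/151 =-4059.66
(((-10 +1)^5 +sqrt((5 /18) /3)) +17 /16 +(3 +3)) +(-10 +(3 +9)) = -944639 /16 +sqrt(30) /18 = -59039.63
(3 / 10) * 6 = 9 / 5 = 1.80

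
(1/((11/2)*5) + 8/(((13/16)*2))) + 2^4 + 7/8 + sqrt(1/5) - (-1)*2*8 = sqrt(5)/5 + 216413/5720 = 38.28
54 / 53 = 1.02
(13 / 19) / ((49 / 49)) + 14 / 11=409 / 209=1.96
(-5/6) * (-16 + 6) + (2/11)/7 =1931/231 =8.36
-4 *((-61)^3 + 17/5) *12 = 54474624/5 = 10894924.80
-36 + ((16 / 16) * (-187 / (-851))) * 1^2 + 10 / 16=-239337 / 6808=-35.16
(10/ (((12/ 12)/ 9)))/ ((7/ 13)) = 1170/ 7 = 167.14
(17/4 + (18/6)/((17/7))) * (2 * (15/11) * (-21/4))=-78.54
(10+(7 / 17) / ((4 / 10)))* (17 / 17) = 375 / 34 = 11.03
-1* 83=-83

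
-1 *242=-242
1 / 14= 0.07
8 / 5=1.60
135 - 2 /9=1213 /9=134.78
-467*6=-2802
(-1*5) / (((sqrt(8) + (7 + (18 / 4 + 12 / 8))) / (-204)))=13260 / 161 - 2040*sqrt(2) / 161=64.44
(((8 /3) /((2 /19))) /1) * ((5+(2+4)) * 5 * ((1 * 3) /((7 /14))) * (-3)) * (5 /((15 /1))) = -8360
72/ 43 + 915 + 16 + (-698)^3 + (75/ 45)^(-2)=-365572518388/ 1075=-340067458.97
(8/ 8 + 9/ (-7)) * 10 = -20/ 7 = -2.86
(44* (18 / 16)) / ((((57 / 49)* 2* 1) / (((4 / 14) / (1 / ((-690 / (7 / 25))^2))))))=4909781250 / 133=36915648.50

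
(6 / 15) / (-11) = -2 / 55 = -0.04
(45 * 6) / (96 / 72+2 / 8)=3240 / 19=170.53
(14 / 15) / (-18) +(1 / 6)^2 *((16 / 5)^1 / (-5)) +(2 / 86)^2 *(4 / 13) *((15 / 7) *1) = -7867673 / 113574825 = -0.07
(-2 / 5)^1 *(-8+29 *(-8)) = 96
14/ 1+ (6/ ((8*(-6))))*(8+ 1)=103/ 8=12.88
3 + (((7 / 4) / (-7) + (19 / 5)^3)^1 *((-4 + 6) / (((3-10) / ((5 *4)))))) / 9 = -49897 / 1575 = -31.68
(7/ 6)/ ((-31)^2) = 7/ 5766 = 0.00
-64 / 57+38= 2102 / 57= 36.88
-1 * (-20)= 20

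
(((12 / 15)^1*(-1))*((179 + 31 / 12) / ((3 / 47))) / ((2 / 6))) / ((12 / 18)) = -10241.30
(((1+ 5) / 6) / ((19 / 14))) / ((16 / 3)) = 21 / 152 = 0.14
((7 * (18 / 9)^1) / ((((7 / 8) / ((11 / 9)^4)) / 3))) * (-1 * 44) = -10307264 / 2187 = -4712.97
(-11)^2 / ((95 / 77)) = 9317 / 95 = 98.07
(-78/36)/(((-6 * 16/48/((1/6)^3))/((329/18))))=4277/46656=0.09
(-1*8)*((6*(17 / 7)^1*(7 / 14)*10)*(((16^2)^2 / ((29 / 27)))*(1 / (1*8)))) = -902430720 / 203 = -4445471.53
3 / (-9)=-1 / 3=-0.33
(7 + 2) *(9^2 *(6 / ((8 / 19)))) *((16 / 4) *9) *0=0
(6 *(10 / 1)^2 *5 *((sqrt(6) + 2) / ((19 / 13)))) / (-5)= -7800 *sqrt(6) / 19 -15600 / 19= -1826.63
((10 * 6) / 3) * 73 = 1460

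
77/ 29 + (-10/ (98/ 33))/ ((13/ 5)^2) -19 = -16.84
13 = 13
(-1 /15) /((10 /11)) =-11 /150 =-0.07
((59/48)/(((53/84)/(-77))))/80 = -31801/16960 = -1.88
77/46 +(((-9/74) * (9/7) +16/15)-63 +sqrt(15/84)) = -5398453/89355 +sqrt(35)/14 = -59.99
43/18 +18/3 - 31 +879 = 15415/18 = 856.39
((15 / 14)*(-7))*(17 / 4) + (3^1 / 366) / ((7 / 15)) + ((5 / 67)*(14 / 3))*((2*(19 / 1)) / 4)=-19602185 / 686616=-28.55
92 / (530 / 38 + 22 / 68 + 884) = 59432 / 580283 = 0.10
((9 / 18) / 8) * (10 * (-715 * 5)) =-17875 / 8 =-2234.38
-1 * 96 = -96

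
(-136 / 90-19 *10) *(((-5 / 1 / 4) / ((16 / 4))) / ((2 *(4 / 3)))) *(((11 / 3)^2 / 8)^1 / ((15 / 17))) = 8863613 / 207360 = 42.75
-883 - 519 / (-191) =-168134 / 191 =-880.28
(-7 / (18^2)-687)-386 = -347659 / 324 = -1073.02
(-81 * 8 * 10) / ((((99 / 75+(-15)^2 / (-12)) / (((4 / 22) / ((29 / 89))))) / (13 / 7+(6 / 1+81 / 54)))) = 2518344000 / 1297373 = 1941.11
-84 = -84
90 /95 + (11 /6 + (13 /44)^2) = 316489 /110352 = 2.87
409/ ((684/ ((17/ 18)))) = 6953/ 12312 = 0.56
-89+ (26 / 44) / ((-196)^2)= -75218515 / 845152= -89.00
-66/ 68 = -33/ 34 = -0.97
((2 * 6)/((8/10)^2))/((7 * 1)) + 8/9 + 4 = 1907/252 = 7.57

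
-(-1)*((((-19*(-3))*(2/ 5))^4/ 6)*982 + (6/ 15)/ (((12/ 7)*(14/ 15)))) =110570592433/ 2500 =44228236.97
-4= -4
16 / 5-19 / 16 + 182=14721 / 80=184.01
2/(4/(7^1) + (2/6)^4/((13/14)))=7371/2155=3.42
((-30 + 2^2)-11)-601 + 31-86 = -693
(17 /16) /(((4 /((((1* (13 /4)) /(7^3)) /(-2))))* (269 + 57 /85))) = -0.00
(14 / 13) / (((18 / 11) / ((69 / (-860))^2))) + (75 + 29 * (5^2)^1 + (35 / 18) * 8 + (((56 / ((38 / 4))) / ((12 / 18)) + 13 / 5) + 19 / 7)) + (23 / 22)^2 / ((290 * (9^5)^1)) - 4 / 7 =219693986115388793479 / 264964573337864400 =829.14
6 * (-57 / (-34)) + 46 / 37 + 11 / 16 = 120663 / 10064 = 11.99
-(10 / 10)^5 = -1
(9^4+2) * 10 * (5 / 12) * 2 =164075 / 3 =54691.67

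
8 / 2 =4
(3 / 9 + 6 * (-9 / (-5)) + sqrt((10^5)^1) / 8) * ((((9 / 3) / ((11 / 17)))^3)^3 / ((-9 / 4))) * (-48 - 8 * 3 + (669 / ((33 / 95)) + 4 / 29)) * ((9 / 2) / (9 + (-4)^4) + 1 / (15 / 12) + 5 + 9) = -6022906271352255773852235 * sqrt(10) / 39865821611737 - 134110046308776895231109766 / 996645540293425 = -612316586405.17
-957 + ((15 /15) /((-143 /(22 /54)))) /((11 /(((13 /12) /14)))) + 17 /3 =-47467729 /49896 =-951.33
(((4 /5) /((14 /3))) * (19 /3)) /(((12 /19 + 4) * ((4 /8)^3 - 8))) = -722 /24255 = -0.03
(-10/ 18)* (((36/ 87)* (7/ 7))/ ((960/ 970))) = -0.23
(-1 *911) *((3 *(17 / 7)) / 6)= -15487 / 14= -1106.21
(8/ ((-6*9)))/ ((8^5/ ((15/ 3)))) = -5/ 221184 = -0.00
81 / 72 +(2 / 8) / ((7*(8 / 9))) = 261 / 224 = 1.17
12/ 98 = 6/ 49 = 0.12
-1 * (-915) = 915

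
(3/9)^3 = 1/27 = 0.04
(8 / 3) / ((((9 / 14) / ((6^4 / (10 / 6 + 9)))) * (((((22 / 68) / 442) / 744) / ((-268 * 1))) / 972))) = -1467931254386688 / 11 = -133448295853335.27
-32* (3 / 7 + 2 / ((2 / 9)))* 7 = -2112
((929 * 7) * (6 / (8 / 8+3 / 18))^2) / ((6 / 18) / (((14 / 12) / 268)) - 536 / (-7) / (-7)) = 175581 / 67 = 2620.61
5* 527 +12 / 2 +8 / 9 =23777 / 9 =2641.89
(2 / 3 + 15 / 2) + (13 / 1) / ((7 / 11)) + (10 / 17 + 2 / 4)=10597 / 357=29.68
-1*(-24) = 24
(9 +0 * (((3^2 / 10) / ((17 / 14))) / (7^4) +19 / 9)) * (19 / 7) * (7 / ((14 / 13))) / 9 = 247 / 14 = 17.64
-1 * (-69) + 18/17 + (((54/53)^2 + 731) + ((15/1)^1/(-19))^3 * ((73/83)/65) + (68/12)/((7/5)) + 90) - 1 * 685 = 1566997674824149/7421679621993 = 211.14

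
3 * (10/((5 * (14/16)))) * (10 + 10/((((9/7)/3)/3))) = 3840/7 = 548.57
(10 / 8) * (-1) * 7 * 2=-35 / 2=-17.50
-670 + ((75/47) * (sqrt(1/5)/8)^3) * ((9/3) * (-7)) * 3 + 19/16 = -10701/16- 189 * sqrt(5)/24064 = -668.83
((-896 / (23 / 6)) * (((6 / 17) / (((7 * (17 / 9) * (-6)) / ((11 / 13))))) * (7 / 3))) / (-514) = -88704 / 22207627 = -0.00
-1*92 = -92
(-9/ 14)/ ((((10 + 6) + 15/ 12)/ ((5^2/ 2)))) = -75/ 161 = -0.47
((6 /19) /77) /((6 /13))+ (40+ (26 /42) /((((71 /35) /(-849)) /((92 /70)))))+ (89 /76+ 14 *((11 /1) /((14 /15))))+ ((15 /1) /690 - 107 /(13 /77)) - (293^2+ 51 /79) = -850095494828519 /9814336532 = -86617.72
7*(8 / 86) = 28 / 43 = 0.65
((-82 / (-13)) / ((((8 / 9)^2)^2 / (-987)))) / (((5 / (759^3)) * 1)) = -116090417972224773 / 133120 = -872073452315.39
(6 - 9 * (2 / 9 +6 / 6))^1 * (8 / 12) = -3.33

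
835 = 835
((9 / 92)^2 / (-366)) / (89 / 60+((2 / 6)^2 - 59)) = 1215 / 2667484616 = 0.00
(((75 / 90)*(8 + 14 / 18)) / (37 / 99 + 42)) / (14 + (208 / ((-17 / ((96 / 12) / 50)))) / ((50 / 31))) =9233125 / 683889036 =0.01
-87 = -87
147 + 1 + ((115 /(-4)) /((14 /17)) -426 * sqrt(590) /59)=6333 /56 -426 * sqrt(590) /59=-62.29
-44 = -44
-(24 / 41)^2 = -576 / 1681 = -0.34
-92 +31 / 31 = -91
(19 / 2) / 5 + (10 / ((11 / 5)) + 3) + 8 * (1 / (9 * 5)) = 9527 / 990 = 9.62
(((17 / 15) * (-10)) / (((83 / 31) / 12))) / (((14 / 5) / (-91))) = 137020 / 83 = 1650.84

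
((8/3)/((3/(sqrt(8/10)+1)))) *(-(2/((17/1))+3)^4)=-159.09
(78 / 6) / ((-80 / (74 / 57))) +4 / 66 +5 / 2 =19643 / 8360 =2.35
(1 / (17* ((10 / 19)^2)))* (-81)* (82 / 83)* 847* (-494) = 250816695129 / 35275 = 7110324.45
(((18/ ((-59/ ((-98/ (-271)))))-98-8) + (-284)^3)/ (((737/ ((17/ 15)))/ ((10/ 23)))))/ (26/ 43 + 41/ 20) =-3569722429422320/ 618760437537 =-5769.15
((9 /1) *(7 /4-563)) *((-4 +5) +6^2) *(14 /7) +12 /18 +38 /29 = -65039551 /174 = -373790.52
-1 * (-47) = 47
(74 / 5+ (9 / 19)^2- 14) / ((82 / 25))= 9245 / 29602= 0.31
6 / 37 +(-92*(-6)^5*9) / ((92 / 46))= 119112774 / 37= 3219264.16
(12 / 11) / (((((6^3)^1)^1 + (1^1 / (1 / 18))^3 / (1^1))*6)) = 1 / 33264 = 0.00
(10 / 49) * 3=30 / 49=0.61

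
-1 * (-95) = 95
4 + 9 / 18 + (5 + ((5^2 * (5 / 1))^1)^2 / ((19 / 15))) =469111 / 38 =12345.03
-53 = -53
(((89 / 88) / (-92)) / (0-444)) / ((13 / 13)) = 89 / 3594624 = 0.00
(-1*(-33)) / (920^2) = 33 / 846400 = 0.00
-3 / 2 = -1.50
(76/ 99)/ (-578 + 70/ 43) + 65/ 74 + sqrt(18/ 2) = 87993245/ 22695948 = 3.88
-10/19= -0.53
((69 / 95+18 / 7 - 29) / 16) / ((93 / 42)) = -4273 / 5890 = -0.73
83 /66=1.26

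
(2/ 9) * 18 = 4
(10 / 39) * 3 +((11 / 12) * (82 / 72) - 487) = -2724809 / 5616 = -485.19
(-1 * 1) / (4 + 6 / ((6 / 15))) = -1 / 19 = -0.05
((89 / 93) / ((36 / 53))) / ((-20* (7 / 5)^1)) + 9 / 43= 640865 / 4030992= 0.16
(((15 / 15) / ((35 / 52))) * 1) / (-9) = -52 / 315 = -0.17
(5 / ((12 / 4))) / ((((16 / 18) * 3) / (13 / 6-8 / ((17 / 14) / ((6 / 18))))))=-5 / 272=-0.02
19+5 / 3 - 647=-1879 / 3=-626.33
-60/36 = -5/3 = -1.67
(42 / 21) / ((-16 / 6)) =-3 / 4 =-0.75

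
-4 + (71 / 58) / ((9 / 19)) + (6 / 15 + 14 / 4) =3242 / 1305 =2.48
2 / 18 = 1 / 9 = 0.11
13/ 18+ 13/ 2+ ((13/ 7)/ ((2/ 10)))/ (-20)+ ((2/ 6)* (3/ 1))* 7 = 3467/ 252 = 13.76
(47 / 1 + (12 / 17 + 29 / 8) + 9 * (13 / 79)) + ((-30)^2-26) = 9957667 / 10744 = 926.81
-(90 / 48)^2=-225 / 64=-3.52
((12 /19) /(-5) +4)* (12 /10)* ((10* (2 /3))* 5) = 2944 /19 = 154.95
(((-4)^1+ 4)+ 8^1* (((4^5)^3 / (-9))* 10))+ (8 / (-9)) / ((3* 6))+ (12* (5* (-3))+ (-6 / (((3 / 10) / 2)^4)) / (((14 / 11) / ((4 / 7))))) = -37881633385336 / 3969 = -9544377270.18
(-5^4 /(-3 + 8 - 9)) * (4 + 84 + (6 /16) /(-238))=104718125 /7616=13749.75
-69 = -69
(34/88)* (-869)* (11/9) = -14773/36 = -410.36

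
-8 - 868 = -876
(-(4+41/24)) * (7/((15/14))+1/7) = -96037/2520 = -38.11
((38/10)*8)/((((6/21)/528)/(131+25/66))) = 36903776/5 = 7380755.20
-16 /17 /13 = -16 /221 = -0.07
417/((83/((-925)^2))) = 356795625/83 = 4298742.47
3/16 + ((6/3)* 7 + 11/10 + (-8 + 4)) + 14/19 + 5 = 25877/1520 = 17.02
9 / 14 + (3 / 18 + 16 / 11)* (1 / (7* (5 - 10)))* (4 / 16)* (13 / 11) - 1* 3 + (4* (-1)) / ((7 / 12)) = -937931 / 101640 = -9.23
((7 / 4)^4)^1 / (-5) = -2401 / 1280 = -1.88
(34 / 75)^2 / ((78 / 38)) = 21964 / 219375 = 0.10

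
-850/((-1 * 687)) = 850/687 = 1.24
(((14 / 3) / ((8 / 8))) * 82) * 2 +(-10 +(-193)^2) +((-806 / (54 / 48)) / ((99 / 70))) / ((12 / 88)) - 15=8328688 / 243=34274.44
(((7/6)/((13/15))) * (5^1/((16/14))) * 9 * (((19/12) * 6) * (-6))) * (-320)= 12568500/13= 966807.69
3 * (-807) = -2421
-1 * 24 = -24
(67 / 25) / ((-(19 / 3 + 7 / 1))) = -201 / 1000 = -0.20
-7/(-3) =7/3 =2.33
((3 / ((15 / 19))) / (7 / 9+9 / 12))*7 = 4788 / 275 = 17.41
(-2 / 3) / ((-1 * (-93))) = -2 / 279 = -0.01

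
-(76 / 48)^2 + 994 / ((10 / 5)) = 71207 / 144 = 494.49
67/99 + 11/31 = 3166/3069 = 1.03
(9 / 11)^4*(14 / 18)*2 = 0.70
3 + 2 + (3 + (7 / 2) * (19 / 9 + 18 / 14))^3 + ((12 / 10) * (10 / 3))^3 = 2456405 / 729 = 3369.55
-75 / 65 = -15 / 13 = -1.15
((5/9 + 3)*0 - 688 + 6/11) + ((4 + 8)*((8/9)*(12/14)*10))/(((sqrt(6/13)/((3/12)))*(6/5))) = -7562/11 + 200*sqrt(78)/63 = -659.42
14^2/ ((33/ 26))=5096/ 33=154.42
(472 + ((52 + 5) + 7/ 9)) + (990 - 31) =13399/ 9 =1488.78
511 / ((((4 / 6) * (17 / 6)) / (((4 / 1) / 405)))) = 2044 / 765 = 2.67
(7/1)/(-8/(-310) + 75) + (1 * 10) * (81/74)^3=31120470965/2356174948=13.21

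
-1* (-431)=431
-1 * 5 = -5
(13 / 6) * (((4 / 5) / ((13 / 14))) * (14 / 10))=196 / 75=2.61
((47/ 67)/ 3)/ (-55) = -47/ 11055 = -0.00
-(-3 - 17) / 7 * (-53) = -1060 / 7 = -151.43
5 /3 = 1.67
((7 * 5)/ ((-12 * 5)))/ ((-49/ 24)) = 2/ 7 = 0.29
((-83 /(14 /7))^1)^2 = 6889 /4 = 1722.25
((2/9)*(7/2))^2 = 49/81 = 0.60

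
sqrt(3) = 1.73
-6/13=-0.46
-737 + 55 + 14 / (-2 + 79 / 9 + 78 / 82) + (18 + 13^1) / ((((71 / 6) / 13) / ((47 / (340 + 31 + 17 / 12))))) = -305819137399 / 452468374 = -675.89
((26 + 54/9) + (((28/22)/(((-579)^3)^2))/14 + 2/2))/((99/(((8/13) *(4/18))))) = 218825530526817841984/4800485075932066408173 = 0.05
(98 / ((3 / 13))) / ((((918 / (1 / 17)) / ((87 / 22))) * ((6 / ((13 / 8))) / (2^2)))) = 240149 / 2059992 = 0.12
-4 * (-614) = 2456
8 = 8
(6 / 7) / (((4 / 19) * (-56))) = -57 / 784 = -0.07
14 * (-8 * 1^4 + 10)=28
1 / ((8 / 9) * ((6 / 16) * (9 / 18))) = 6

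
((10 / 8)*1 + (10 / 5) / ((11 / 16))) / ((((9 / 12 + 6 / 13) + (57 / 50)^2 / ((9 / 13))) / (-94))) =-69883125 / 552112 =-126.57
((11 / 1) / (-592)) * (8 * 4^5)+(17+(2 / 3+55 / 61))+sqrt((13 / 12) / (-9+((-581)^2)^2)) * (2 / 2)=-904930 / 6771+sqrt(6573890118) / 26295560472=-133.65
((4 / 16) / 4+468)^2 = 56085121 / 256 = 219082.50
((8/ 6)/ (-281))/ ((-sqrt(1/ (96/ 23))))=16 * sqrt(138)/ 19389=0.01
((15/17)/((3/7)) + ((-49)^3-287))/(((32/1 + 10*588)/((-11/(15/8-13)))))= -22053647/1118107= -19.72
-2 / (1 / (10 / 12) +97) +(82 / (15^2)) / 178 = -180119 / 9832275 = -0.02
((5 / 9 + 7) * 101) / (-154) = -3434 / 693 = -4.96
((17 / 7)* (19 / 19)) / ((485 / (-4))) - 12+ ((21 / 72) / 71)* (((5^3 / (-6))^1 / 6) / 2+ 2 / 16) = -12.03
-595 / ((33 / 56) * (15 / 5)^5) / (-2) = 16660 / 8019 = 2.08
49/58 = 0.84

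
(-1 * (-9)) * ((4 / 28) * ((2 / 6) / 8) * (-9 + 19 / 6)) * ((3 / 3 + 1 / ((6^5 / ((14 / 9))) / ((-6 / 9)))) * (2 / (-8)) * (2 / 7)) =262405 / 11757312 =0.02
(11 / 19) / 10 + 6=1151 / 190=6.06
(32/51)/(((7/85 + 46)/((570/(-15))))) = -6080/11751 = -0.52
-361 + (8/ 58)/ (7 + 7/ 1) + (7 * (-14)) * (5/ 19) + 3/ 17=-25349182/ 65569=-386.60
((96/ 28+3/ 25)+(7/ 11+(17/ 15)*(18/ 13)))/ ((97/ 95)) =5.64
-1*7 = -7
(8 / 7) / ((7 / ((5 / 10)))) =4 / 49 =0.08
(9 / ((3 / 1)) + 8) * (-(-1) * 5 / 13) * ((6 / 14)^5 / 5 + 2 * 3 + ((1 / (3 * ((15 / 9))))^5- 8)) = -1153625748 / 136556875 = -8.45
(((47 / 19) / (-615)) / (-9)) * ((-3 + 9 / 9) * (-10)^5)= 1880000 / 21033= 89.38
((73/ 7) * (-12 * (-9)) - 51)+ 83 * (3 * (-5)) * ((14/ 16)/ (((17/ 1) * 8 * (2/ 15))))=15463677/ 15232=1015.21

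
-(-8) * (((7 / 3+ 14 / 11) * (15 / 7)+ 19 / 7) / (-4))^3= -64964808 / 456533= -142.30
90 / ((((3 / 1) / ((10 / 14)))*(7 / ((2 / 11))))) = 300 / 539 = 0.56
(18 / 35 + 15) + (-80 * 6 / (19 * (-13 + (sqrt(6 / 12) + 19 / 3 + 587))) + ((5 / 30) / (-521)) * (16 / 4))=4320 * sqrt(2) / 115180907 + 97472714489173 / 6300971517435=15.47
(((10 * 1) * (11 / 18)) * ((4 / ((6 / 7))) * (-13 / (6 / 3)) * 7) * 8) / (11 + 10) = -40040 / 81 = -494.32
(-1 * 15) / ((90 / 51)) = -17 / 2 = -8.50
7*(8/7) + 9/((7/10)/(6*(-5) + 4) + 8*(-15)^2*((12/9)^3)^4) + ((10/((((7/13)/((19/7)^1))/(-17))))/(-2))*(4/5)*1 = 14995072673634856/42748326114193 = 350.78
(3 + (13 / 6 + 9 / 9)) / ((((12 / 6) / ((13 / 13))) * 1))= 37 / 12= 3.08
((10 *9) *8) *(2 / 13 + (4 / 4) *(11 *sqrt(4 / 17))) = 1440 / 13 + 15840 *sqrt(17) / 17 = 3952.53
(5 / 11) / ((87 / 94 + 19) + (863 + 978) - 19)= 470 / 1904551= 0.00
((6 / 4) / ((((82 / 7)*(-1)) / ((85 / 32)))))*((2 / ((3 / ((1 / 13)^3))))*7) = -0.00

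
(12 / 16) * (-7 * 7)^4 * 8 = 34588806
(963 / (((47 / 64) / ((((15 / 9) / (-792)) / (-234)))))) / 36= 535 / 1633203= 0.00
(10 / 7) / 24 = 5 / 84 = 0.06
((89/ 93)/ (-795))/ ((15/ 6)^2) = -356/ 1848375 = -0.00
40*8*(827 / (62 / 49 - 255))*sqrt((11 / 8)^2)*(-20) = 356602400 / 12433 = 28681.93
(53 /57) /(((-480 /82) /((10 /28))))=-2173 /38304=-0.06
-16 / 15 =-1.07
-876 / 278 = -438 / 139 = -3.15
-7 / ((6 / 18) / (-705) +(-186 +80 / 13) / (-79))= -15204735 / 4943843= -3.08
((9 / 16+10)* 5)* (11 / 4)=9295 / 64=145.23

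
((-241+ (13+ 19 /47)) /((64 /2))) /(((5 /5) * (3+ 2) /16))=-10697 /470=-22.76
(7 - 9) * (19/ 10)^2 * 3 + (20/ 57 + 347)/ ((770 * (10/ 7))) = -1338283/ 62700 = -21.34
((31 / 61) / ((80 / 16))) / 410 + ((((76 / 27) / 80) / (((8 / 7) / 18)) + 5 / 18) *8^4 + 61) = 3903786169 / 1125450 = 3468.64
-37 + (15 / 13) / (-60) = -1925 / 52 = -37.02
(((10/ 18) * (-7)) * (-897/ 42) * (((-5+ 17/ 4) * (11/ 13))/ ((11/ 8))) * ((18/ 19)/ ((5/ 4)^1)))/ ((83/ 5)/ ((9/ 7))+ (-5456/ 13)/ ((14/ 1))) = 2260440/ 1327891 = 1.70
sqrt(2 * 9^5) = 343.65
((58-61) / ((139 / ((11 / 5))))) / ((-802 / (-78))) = -1287 / 278695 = -0.00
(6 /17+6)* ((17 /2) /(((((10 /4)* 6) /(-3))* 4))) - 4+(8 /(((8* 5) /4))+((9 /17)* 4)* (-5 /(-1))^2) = 7997 /170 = 47.04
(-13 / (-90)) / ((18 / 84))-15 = -1934 / 135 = -14.33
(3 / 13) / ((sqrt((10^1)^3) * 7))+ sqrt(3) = 3 * sqrt(10) / 9100+ sqrt(3) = 1.73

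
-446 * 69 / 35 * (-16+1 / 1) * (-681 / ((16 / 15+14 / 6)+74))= -34928490 / 301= -116041.50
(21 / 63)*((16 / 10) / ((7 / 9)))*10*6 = 288 / 7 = 41.14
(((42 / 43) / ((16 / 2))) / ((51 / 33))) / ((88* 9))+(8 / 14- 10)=-4631567 / 491232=-9.43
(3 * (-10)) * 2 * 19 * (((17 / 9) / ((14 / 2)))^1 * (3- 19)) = 103360 / 21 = 4921.90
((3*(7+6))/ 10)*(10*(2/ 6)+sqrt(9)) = 247/ 10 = 24.70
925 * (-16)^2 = 236800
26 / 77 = 0.34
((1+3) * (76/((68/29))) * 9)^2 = 393466896/289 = 1361477.15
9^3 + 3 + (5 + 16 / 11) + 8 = 8211 / 11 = 746.45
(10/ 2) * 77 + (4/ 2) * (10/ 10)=387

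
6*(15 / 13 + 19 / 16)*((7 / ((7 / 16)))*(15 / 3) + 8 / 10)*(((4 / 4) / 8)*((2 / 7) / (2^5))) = 147561 / 116480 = 1.27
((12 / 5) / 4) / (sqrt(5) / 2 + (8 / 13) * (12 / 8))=-1872 / 1345 + 1014 * sqrt(5) / 1345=0.29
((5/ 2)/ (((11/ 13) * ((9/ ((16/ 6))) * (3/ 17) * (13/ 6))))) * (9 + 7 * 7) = 39440/ 297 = 132.79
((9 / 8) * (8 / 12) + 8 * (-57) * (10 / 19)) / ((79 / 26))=-12441 / 158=-78.74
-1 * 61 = -61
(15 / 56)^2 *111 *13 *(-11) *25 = -89285625 / 3136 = -28471.18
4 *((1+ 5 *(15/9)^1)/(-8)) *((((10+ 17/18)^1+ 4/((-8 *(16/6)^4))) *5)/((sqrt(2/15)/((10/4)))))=-141082025 *sqrt(30)/442368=-1746.82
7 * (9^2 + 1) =574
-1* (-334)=334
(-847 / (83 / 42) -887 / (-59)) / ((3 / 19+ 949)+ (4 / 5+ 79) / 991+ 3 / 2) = -381333381050 / 876634187689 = -0.43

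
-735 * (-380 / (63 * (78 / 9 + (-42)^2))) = 6650 / 2659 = 2.50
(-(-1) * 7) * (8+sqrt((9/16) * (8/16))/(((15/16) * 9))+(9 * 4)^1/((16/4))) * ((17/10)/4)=119 * sqrt(2)/900+2023/40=50.76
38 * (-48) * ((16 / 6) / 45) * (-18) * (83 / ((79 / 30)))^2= 12062914560 / 6241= 1932849.63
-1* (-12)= 12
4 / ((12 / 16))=16 / 3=5.33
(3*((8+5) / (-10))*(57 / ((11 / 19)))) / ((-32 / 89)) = 3759093 / 3520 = 1067.92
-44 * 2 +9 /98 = -8615 /98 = -87.91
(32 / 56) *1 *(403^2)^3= 17135243019935716 / 7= 2447891859990816.57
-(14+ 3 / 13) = -185 / 13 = -14.23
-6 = -6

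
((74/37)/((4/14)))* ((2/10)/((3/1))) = 7/15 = 0.47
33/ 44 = 3/ 4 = 0.75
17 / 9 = 1.89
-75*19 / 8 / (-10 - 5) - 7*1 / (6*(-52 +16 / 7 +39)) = 21571 / 1800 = 11.98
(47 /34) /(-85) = -47 /2890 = -0.02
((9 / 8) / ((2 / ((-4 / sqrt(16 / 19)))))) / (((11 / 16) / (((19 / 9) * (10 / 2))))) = -95 * sqrt(19) / 11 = -37.65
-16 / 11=-1.45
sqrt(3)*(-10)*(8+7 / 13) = -1110*sqrt(3) / 13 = -147.89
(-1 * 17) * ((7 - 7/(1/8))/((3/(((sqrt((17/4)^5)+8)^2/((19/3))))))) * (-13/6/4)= -5361773599/155648 - 3129581 * sqrt(17)/912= -48596.75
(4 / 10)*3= 6 / 5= 1.20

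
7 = 7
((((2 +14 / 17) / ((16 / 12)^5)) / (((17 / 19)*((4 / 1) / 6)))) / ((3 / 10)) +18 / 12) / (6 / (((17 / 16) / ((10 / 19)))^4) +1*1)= 521892990033 / 135466973632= 3.85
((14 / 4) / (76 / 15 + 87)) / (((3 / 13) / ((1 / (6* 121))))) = 455 / 2005212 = 0.00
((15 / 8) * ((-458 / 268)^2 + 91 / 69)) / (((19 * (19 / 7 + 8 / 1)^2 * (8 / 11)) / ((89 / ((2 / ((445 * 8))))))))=896992123643 / 1129935168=793.84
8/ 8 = 1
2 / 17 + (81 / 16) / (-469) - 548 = -69893633 / 127568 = -547.89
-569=-569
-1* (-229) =229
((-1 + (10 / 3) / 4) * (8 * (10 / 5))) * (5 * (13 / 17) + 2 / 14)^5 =-187413115437056 / 71590609797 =-2617.84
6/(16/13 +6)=39/47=0.83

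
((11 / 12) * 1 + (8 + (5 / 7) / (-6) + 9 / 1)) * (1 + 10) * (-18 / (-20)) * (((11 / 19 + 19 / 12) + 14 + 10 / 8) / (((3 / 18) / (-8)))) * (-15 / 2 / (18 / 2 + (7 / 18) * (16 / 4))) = 528821865 / 5054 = 104634.32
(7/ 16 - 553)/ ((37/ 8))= -8841/ 74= -119.47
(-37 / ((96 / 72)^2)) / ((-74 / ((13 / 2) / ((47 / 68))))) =1989 / 752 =2.64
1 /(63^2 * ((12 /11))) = 11 /47628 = 0.00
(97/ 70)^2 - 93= -446291/ 4900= -91.08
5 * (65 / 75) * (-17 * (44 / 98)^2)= -106964 / 7203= -14.85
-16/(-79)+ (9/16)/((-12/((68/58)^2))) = 146803/1063024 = 0.14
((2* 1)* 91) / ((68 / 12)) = 546 / 17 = 32.12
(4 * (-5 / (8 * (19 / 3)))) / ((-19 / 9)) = 135 / 722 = 0.19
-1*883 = -883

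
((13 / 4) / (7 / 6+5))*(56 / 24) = 91 / 74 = 1.23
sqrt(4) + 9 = 11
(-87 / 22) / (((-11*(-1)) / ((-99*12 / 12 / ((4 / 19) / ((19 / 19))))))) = 14877 / 88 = 169.06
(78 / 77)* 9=702 / 77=9.12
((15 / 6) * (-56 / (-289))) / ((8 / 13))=455 / 578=0.79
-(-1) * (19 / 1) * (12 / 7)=228 / 7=32.57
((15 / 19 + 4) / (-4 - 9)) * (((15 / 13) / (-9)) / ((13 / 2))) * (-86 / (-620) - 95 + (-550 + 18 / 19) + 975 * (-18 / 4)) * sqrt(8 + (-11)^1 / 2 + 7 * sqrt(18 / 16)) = -103722598 * sqrt(10 + 21 * sqrt(2)) / 5673837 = -115.18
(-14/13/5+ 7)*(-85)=-7497/13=-576.69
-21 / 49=-3 / 7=-0.43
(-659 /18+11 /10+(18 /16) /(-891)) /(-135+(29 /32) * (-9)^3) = 562516 /12603195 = 0.04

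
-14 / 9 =-1.56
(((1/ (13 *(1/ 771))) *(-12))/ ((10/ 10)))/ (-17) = 9252/ 221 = 41.86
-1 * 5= -5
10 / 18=5 / 9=0.56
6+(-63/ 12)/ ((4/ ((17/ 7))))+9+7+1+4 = 381/ 16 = 23.81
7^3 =343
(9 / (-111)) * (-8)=0.65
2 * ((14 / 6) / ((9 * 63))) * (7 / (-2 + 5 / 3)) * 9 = -14 / 9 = -1.56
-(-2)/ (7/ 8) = 16/ 7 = 2.29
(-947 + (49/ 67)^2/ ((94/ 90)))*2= -399385712/ 210983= -1892.98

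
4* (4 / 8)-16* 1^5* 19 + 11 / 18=-5425 / 18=-301.39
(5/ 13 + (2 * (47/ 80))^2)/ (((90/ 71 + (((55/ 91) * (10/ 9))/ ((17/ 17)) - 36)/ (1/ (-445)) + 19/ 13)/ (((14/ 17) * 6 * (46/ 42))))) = 3777408243/ 6217433303600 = 0.00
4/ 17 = 0.24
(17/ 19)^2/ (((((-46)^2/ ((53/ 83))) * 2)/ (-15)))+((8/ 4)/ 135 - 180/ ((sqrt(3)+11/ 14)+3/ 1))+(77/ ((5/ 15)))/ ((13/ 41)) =35280 * sqrt(3)/ 2221+330372373376065571/ 494261329072680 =695.93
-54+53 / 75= -3997 / 75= -53.29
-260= -260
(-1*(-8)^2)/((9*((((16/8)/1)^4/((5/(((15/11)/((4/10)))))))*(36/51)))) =-374/405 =-0.92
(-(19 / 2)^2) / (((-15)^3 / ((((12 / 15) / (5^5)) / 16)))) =361 / 843750000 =0.00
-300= -300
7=7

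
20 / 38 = 10 / 19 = 0.53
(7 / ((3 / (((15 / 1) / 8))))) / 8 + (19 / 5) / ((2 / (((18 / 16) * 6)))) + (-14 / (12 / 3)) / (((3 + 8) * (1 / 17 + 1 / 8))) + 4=275281 / 17600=15.64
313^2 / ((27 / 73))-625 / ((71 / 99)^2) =35886514342 / 136107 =263663.99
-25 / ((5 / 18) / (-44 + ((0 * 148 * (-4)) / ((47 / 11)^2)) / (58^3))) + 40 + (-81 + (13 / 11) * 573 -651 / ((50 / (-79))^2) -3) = 81620699 / 27500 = 2968.03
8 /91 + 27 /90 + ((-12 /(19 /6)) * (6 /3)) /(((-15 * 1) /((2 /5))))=0.59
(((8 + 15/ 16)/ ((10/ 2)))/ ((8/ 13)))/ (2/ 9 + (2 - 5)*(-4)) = 1521/ 6400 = 0.24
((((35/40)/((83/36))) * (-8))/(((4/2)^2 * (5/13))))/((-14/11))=1287/830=1.55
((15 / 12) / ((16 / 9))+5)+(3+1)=621 / 64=9.70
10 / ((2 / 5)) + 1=26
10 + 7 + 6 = 23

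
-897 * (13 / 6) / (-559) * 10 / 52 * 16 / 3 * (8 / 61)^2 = 29440 / 480009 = 0.06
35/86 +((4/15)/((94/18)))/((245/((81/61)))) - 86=-25852300483/302038450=-85.59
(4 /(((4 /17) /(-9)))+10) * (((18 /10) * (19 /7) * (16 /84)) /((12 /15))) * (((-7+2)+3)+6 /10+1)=16302 /245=66.54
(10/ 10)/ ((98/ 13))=13/ 98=0.13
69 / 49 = 1.41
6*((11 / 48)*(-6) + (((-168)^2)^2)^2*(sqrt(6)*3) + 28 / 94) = -1215 / 188 + 11422121062268141568*sqrt(6) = 27978368382853511068.68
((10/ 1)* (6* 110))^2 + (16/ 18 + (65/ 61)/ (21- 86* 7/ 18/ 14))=1602267514802/ 36783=43560000.95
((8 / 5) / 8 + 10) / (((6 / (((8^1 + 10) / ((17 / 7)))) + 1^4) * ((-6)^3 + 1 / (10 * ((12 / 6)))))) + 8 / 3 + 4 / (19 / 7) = 144694 / 35169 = 4.11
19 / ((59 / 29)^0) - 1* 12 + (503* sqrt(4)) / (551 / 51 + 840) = 355043 / 43391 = 8.18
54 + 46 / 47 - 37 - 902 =-41549 / 47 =-884.02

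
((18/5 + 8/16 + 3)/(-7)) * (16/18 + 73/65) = -2.04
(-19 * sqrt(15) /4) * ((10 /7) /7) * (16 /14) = -380 * sqrt(15) /343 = -4.29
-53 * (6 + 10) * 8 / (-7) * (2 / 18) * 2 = 13568 / 63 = 215.37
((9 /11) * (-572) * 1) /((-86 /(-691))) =-161694 /43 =-3760.33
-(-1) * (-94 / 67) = -94 / 67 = -1.40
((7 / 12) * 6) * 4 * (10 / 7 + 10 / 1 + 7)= 258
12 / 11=1.09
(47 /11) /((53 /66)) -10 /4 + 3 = 617 /106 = 5.82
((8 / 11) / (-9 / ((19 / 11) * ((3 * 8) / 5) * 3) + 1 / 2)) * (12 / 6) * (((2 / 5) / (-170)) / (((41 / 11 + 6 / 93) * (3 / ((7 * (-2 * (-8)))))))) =-1206272 / 4945725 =-0.24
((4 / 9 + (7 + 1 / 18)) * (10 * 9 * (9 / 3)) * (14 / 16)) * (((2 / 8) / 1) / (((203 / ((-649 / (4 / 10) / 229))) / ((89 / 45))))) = -12996225 / 425024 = -30.58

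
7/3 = 2.33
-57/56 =-1.02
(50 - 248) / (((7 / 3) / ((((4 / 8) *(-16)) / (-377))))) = -4752 / 2639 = -1.80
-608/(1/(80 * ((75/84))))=-304000/7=-43428.57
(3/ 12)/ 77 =1/ 308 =0.00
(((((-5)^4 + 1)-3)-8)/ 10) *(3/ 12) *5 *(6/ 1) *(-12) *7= -38745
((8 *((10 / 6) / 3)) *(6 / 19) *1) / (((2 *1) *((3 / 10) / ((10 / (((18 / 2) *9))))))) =0.29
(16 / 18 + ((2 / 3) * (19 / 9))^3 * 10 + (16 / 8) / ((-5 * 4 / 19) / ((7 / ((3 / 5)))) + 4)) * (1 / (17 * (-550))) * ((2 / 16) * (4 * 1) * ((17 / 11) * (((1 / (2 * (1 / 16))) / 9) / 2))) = -149833999 / 139326115500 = -0.00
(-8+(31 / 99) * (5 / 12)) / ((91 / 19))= -177631 / 108108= -1.64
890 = 890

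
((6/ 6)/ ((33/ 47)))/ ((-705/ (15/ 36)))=-1/ 1188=-0.00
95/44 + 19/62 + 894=1222779/1364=896.47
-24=-24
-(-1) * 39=39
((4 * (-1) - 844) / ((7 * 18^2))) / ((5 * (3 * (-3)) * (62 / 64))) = 6784 / 790965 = 0.01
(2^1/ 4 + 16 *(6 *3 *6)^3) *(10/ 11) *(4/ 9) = 806215700/ 99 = 8143592.93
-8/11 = -0.73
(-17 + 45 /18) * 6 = -87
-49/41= -1.20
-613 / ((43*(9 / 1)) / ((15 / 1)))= -3065 / 129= -23.76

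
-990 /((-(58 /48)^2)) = 570240 /841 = 678.05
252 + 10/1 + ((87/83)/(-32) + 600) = 2289385/2656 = 861.97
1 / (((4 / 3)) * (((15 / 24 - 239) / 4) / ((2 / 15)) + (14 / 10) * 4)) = -240 / 141233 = -0.00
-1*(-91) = 91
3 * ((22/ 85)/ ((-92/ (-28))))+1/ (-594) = 272473/ 1161270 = 0.23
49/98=1/2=0.50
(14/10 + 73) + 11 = 427/5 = 85.40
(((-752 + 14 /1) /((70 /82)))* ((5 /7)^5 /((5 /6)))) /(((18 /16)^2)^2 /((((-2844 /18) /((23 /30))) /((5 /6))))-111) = 19582009344000 /11269180408997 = 1.74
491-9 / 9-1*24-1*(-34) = 500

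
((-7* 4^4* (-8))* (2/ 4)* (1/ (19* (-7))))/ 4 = -256/ 19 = -13.47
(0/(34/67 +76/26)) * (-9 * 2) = 0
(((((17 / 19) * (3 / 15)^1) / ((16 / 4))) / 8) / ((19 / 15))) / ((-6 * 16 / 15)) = -255 / 369664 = -0.00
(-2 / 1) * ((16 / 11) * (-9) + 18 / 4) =189 / 11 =17.18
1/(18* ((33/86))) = 43/297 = 0.14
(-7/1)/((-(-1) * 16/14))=-49/8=-6.12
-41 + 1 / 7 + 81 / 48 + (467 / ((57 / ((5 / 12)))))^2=-22528673 / 818748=-27.52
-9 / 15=-3 / 5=-0.60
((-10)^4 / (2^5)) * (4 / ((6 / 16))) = 10000 / 3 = 3333.33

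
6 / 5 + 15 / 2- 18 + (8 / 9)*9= -13 / 10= -1.30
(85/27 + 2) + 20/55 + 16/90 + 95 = 149524/1485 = 100.69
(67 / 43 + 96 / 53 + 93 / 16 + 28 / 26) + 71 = 38519311 / 474032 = 81.26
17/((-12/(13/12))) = -221/144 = -1.53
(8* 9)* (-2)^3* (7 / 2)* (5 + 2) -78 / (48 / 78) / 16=-903675 / 64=-14119.92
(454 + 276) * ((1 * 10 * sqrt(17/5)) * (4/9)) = 5840 * sqrt(85)/9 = 5982.46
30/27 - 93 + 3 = -88.89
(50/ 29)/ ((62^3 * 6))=25/ 20734536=0.00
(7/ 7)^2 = 1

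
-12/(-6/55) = 110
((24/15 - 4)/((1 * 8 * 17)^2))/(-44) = 3/1017280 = 0.00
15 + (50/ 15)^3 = 1405/ 27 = 52.04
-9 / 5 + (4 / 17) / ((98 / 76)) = -6737 / 4165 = -1.62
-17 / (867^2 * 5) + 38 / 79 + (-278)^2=1349828719211 / 17465715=77284.48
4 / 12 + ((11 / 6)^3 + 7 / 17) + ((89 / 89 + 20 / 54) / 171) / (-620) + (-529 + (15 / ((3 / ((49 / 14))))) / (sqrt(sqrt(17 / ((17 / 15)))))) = -50813399383 / 97326360 + 7*15^(3 / 4) / 6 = -513.20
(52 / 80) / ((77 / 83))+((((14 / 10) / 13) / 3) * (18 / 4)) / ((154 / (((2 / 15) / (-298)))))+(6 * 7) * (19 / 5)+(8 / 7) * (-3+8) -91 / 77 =614617362 / 3728725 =164.83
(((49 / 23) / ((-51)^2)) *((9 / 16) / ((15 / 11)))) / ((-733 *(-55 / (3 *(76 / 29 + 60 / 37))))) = 27881 / 261396266150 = 0.00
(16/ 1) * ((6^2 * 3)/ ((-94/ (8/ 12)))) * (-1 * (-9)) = -5184/ 47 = -110.30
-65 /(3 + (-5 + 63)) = -65 /61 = -1.07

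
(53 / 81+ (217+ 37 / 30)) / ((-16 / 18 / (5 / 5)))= -177299 / 720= -246.25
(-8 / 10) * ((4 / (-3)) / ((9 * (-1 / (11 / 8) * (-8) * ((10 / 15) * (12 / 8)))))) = 11 / 540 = 0.02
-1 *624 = -624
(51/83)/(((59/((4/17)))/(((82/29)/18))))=164/426039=0.00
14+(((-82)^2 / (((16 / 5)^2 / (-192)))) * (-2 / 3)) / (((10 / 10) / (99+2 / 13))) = 108340632 / 13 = 8333894.77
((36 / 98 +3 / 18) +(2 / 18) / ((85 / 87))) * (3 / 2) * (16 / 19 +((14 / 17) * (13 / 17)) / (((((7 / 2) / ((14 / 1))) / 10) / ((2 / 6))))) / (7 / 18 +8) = 3695297856 / 3453372265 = 1.07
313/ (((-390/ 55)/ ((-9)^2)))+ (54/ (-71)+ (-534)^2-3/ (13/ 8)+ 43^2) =523206187/ 1846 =283426.97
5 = 5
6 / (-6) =-1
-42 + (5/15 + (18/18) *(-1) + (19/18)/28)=-21485/504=-42.63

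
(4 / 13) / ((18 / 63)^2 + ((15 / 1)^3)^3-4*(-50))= 196 / 24488420049327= 0.00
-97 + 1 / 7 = -678 / 7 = -96.86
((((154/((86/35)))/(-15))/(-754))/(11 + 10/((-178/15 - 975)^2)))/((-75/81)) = -1062993852459/1953765241221950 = -0.00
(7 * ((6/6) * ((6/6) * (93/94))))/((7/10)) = 465/47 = 9.89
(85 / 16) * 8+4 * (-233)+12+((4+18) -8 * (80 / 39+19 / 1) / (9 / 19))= -850145 / 702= -1211.03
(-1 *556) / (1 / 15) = -8340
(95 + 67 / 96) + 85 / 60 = 9323 / 96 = 97.11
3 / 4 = 0.75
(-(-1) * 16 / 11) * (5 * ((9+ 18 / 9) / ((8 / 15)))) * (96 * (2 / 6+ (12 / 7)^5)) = 3663854400 / 16807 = 217995.74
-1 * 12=-12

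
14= 14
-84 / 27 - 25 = -253 / 9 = -28.11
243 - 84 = 159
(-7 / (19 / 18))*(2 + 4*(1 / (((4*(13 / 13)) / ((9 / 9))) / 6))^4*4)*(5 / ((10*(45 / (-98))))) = 56938 / 95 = 599.35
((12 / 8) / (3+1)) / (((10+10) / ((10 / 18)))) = 0.01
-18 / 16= -9 / 8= -1.12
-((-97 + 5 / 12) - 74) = 170.58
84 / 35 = 12 / 5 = 2.40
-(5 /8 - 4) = 27 /8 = 3.38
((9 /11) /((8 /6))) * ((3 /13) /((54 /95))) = 285 /1144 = 0.25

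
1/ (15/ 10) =2/ 3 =0.67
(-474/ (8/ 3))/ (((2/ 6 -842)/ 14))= 2.96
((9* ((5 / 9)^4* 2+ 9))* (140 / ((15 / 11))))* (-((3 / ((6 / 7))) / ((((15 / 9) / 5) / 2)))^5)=-312141150244 / 9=-34682350027.11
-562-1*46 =-608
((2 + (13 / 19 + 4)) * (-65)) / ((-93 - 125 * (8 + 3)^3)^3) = 8255 / 87648782208649408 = 0.00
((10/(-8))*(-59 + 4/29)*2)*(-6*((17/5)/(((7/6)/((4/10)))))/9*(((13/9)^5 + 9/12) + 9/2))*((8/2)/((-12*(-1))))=-26360869273/59934735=-439.83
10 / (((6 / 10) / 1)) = 50 / 3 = 16.67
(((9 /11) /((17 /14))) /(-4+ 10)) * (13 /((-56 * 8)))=-39 /11968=-0.00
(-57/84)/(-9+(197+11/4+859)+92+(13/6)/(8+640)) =-18468/31073959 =-0.00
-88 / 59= -1.49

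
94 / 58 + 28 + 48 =2251 / 29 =77.62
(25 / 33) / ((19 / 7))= 175 / 627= 0.28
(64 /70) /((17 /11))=352 /595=0.59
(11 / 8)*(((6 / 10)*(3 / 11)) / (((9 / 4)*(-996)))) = -1 / 9960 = -0.00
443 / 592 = 0.75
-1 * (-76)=76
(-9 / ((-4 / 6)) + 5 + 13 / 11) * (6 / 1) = 1299 / 11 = 118.09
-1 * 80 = -80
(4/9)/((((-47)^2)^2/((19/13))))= 76/570922677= 0.00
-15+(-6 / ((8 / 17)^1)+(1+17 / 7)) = -681 / 28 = -24.32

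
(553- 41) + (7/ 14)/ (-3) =3071/ 6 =511.83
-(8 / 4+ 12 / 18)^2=-64 / 9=-7.11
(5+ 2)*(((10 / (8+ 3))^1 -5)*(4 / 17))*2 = -2520 / 187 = -13.48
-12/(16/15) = -45/4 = -11.25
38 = 38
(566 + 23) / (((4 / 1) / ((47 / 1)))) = 27683 / 4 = 6920.75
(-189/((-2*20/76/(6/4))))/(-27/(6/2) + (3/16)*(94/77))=-553014/9005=-61.41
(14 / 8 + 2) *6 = 45 / 2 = 22.50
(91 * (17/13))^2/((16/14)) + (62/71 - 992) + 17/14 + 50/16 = 11335663/994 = 11404.09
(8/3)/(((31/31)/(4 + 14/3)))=208/9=23.11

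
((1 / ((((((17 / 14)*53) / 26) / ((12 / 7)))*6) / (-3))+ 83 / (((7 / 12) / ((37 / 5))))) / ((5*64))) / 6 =2766061 / 5045600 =0.55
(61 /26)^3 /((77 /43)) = 9760183 /1353352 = 7.21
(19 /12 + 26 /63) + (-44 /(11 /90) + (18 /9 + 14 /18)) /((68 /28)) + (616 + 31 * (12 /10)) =10883599 /21420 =508.10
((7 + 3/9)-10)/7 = -8/21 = -0.38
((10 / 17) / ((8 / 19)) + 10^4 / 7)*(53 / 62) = 36075245 / 29512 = 1222.39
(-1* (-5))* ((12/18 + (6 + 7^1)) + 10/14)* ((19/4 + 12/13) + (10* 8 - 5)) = 3167225/546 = 5800.78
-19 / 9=-2.11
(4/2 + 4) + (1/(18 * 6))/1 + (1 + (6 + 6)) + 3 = 2377/108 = 22.01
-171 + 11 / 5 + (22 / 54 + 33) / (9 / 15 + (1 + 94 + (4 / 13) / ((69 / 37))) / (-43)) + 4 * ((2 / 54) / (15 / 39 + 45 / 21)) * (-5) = -8333817119 / 43907805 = -189.80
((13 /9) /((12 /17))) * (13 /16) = 2873 /1728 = 1.66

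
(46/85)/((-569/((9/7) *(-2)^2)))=-0.00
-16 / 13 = -1.23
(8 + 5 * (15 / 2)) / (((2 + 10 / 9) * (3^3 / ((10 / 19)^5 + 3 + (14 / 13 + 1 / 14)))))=1887654745 / 831969264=2.27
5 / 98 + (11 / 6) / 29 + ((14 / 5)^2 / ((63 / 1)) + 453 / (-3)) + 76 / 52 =-620553331 / 4156425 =-149.30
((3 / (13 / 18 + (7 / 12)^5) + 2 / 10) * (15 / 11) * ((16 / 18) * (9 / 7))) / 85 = 94295976 / 1286216855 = 0.07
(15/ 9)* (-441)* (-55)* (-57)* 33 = -76039425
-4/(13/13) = -4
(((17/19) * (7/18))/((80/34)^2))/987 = 4913/77155200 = 0.00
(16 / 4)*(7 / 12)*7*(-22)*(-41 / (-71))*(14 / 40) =-154693 / 2130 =-72.63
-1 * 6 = -6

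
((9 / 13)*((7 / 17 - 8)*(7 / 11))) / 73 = -0.05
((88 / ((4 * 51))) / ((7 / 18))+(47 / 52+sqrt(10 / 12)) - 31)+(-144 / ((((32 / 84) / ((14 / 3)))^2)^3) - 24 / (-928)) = -486607781.21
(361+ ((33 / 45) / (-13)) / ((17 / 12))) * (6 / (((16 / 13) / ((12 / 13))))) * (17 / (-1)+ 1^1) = -25989.13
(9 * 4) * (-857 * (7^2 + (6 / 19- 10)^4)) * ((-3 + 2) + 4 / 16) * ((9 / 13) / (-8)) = -240033114950715 / 13553384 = -17710198.05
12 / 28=3 / 7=0.43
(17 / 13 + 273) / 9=3566 / 117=30.48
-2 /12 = -0.17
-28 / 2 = -14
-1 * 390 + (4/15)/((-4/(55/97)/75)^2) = -13543665/37636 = -359.86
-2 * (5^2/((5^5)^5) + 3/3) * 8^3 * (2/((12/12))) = -24414062500000002048/11920928955078125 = -2048.00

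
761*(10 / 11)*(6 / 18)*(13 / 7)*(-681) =-22457110 / 77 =-291650.78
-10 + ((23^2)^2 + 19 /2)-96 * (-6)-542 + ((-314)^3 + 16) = -61358507 /2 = -30679253.50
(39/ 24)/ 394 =13/ 3152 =0.00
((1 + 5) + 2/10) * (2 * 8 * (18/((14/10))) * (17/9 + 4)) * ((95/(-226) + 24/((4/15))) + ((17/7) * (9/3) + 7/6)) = 12230754880/16611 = 736304.55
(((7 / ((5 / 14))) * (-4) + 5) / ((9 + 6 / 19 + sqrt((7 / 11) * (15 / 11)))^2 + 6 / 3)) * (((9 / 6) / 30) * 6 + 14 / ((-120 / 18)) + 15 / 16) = 1082926166322297 / 1476088877719600-40919213693259 * sqrt(105) / 2952177755439200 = 0.59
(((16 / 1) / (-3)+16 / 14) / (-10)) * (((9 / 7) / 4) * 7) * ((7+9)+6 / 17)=9174 / 595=15.42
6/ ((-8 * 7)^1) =-3/ 28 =-0.11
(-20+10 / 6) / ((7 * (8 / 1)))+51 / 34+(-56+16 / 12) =-8987 / 168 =-53.49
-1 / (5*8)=-1 / 40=-0.02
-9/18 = -1/2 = -0.50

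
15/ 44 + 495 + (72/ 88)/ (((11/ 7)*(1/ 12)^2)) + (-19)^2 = 450757/ 484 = 931.32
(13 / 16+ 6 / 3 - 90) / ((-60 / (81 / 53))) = 7533 / 3392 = 2.22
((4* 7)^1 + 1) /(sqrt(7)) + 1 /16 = 1 /16 + 29* sqrt(7) /7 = 11.02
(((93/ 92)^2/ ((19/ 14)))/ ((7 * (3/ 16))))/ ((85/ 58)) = 334428/ 854335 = 0.39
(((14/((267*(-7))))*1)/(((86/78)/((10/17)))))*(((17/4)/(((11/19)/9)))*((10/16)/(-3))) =18525/336776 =0.06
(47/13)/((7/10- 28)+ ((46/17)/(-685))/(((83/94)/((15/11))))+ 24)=-999397190/913902093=-1.09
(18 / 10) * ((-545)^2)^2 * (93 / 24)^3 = 4730898121144875 / 512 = 9240035392861.08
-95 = -95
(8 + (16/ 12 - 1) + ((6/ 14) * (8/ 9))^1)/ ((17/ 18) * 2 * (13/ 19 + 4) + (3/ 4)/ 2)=83448/ 88319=0.94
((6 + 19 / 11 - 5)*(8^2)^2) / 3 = 40960 / 11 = 3723.64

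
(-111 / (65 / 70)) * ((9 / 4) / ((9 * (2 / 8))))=-119.54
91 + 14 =105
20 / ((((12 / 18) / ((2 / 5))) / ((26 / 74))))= 156 / 37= 4.22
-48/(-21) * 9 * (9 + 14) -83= 390.14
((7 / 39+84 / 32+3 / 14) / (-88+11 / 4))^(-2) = 34665226596 / 43467649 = 797.49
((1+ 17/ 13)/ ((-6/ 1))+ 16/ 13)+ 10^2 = 1311/ 13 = 100.85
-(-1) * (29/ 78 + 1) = 107/ 78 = 1.37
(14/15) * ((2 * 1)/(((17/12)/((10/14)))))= 16/17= 0.94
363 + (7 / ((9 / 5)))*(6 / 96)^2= 836387 / 2304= 363.02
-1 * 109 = -109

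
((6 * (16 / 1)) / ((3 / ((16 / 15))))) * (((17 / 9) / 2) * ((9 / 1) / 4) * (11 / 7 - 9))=-56576 / 105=-538.82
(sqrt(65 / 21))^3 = 65 * sqrt(1365) / 441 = 5.45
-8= -8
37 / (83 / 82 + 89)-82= -602208 / 7381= -81.59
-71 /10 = -7.10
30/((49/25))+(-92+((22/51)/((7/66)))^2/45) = -76.33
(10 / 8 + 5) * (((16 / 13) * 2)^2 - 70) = -135075 / 338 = -399.63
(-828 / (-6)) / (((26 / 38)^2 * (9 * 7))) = 16606 / 3549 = 4.68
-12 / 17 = -0.71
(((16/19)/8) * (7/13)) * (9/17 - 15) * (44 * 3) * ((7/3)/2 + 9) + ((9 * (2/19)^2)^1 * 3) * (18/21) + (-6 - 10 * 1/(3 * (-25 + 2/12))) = -92057923982/83211583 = -1106.31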